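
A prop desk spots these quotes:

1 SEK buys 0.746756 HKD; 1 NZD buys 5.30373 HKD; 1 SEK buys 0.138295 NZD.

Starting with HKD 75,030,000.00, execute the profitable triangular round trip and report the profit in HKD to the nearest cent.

Profitable loop is HKD → NZD → SEK → HKD:
HKD 75,030,000.00 ÷ 5.30373 = NZD 14,146,647.74
NZD 14,146,647.74 ÷ 0.138295 = SEK 102,293,269.72
SEK 102,293,269.72 × 0.746756 = HKD 76,388,112.93
Profit = HKD 76,388,112.93 − HKD 75,030,000.00

Profit: HKD 1,358,112.93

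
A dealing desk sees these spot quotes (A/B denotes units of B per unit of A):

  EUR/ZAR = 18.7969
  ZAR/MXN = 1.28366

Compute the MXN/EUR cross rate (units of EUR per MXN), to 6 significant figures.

MXN/EUR = 0.0414442

1 MXN ÷ 1.28366 = 0.779022 ZAR
0.779022 ZAR ÷ 18.7969 = 0.0414442 EUR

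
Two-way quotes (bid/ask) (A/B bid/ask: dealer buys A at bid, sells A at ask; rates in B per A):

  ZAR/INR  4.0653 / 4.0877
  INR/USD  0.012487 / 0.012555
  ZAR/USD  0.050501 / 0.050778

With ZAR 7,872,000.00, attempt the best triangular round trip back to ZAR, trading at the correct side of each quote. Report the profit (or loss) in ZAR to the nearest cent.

Best loop ZAR → INR → USD → ZAR:
ZAR 7,872,000.00 × 4.0653 (sell ZAR at bid) = INR 32,002,041.60
INR 32,002,041.60 × 0.012487 (sell INR at bid) = USD 399,609.49
USD 399,609.49 ÷ 0.050778 (buy ZAR at ask) = ZAR 7,869,736.77

Net result: ZAR -2,263.23 (no profitable arbitrage after spreads)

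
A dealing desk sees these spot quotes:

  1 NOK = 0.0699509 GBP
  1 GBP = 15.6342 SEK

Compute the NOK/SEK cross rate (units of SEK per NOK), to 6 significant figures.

NOK/SEK = 1.09363

1 NOK × 0.0699509 = 0.0699509 GBP
0.0699509 GBP × 15.6342 = 1.09363 SEK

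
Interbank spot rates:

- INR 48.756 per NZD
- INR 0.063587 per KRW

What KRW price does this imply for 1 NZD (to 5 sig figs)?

NZD/KRW = 766.76

1 NZD × 48.756 = 48.756 INR
48.756 INR ÷ 0.063587 = 766.761 KRW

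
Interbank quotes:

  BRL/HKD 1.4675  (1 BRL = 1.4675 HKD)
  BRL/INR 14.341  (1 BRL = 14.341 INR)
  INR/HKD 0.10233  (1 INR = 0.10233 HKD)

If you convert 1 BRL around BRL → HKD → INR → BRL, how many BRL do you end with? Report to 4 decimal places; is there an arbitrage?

1.0000 (no arbitrage)

Around BRL → HKD → INR → BRL: 1 × 1.4675 ÷ 0.10233 ÷ 14.341 = 0.999990
Product ≈ 1 (deviation 0.001%, within rounding noise).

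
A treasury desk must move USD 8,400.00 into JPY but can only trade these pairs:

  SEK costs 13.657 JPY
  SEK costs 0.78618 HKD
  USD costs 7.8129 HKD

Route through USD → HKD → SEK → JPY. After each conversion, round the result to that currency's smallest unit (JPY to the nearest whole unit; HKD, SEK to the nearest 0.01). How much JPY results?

JPY 1,140,052

USD 8,400.00 × 7.8129 = HKD 65,628.36
HKD 65,628.36 ÷ 0.78618 = SEK 83,477.52
SEK 83,477.52 × 13.657 = JPY 1,140,052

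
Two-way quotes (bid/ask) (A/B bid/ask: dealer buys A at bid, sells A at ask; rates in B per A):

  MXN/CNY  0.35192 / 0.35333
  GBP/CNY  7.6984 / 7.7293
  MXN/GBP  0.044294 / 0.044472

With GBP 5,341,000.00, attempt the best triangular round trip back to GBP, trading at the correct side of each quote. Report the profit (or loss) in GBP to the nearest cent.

Net profit: GBP 127,140.97

Best loop GBP → MXN → CNY → GBP:
GBP 5,341,000.00 ÷ 0.044472 (buy MXN at ask) = MXN 120,098,039.22
MXN 120,098,039.22 × 0.35192 (sell MXN at bid) = CNY 42,264,901.96
CNY 42,264,901.96 ÷ 7.7293 (buy GBP at ask) = GBP 5,468,140.97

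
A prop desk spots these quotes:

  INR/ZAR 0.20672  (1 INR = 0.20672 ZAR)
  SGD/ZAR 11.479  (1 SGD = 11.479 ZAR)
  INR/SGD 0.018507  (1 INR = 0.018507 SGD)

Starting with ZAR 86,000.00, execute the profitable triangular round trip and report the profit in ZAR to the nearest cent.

Profitable loop is ZAR → INR → SGD → ZAR:
ZAR 86,000.00 ÷ 0.20672 = INR 416,021.67
INR 416,021.67 × 0.018507 = SGD 7,699.31
SGD 7,699.31 × 11.479 = ZAR 88,380.41
Profit = ZAR 88,380.41 − ZAR 86,000.00

Profit: ZAR 2,380.41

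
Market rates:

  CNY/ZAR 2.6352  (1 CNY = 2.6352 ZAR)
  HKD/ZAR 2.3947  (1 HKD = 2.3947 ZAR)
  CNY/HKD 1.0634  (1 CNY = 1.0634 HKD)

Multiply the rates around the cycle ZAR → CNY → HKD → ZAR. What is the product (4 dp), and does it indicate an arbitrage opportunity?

0.9663 (arbitrage exists)

Around ZAR → CNY → HKD → ZAR: 1 ÷ 2.6352 × 1.0634 × 2.3947 = 0.966349
Product < 1; profitable direction is ZAR → HKD → CNY → ZAR.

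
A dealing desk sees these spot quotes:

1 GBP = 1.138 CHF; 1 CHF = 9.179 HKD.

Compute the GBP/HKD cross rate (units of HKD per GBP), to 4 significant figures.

1 GBP × 1.138 = 1.138 CHF
1.138 CHF × 9.179 = 10.4457 HKD

GBP/HKD = 10.45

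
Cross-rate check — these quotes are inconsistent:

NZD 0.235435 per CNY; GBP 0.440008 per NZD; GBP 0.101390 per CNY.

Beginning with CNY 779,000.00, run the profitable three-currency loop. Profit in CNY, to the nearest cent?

Profit: CNY 16,928.28

Profitable loop is CNY → NZD → GBP → CNY:
CNY 779,000.00 × 0.235435 = NZD 183,403.86
NZD 183,403.86 × 0.440008 = GBP 80,699.17
GBP 80,699.17 ÷ 0.101390 = CNY 795,928.28
Profit = CNY 795,928.28 − CNY 779,000.00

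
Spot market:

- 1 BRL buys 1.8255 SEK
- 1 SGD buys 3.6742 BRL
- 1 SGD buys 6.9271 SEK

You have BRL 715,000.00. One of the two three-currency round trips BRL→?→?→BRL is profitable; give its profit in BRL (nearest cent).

Profitable loop is BRL → SGD → SEK → BRL:
BRL 715,000.00 ÷ 3.6742 = SGD 194,600.19
SGD 194,600.19 × 6.9271 = SEK 1,348,014.94
SEK 1,348,014.94 ÷ 1.8255 = BRL 738,436.01
Profit = BRL 738,436.01 − BRL 715,000.00

Profit: BRL 23,436.01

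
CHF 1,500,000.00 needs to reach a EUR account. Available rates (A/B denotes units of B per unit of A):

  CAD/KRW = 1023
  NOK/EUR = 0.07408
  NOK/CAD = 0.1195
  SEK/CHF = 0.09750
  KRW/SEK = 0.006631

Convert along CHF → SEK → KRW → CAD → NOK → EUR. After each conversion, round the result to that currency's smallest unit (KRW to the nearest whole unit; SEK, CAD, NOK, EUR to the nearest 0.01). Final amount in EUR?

CHF 1,500,000.00 ÷ 0.09750 = SEK 15,384,615.38
SEK 15,384,615.38 ÷ 0.006631 = KRW 2,320,104,868
KRW 2,320,104,868 ÷ 1023 = CAD 2,267,942.20
CAD 2,267,942.20 ÷ 0.1195 = NOK 18,978,595.82
NOK 18,978,595.82 × 0.07408 = EUR 1,405,934.38

EUR 1,405,934.38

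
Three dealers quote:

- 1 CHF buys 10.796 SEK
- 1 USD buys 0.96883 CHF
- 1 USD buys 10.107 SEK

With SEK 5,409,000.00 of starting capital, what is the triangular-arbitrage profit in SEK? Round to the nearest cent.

Profit: SEK 188,642.65

Profitable loop is SEK → USD → CHF → SEK:
SEK 5,409,000.00 ÷ 10.107 = USD 535,173.64
USD 535,173.64 × 0.96883 = CHF 518,492.28
CHF 518,492.28 × 10.796 = SEK 5,597,642.65
Profit = SEK 5,597,642.65 − SEK 5,409,000.00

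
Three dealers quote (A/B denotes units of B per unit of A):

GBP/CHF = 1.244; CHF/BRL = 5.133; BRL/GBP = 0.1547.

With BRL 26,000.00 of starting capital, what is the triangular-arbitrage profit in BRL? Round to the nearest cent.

Profit: BRL 320.33

Profitable loop is BRL → CHF → GBP → BRL:
BRL 26,000.00 ÷ 5.133 = CHF 5,065.26
CHF 5,065.26 ÷ 1.244 = GBP 4,071.76
GBP 4,071.76 ÷ 0.1547 = BRL 26,320.33
Profit = BRL 26,320.33 − BRL 26,000.00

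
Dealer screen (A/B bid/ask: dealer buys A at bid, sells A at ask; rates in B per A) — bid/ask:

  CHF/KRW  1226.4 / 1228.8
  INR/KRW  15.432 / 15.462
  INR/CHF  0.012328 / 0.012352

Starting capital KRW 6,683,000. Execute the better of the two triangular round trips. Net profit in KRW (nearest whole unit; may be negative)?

Best loop KRW → CHF → INR → KRW:
KRW 6,683,000 ÷ 1228.8 (buy CHF at ask) = CHF 5,438.64
CHF 5,438.64 ÷ 0.012352 (buy INR at ask) = INR 440,304.35
INR 440,304.35 × 15.432 (sell INR at bid) = KRW 6,794,777

Net profit: KRW 111,777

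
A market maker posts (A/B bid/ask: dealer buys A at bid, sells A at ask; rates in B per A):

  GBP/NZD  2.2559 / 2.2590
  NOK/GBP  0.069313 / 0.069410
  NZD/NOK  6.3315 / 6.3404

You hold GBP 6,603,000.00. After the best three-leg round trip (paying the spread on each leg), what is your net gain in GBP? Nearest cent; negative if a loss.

Best loop GBP → NOK → NZD → GBP:
GBP 6,603,000.00 ÷ 0.069410 (buy NOK at ask) = NOK 95,130,384.67
NOK 95,130,384.67 ÷ 6.3404 (buy NZD at ask) = NZD 15,003,845.92
NZD 15,003,845.92 ÷ 2.2590 (buy GBP at ask) = GBP 6,641,808.73

Net profit: GBP 38,808.73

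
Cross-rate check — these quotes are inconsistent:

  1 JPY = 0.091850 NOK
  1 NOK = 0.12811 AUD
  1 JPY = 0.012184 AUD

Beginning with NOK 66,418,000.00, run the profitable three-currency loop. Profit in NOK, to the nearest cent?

Profit: NOK 2,354,291.03

Profitable loop is NOK → JPY → AUD → NOK:
NOK 66,418,000.00 ÷ 0.091850 = JPY 723,113,772
JPY 723,113,772 × 0.012184 = AUD 8,810,418.20
AUD 8,810,418.20 ÷ 0.12811 = NOK 68,772,291.03
Profit = NOK 68,772,291.03 − NOK 66,418,000.00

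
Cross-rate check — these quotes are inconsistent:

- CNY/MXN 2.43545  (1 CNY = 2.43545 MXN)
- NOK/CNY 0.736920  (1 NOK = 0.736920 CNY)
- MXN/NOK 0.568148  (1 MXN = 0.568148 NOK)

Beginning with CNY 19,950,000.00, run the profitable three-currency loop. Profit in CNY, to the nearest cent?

Profit: CNY 392,482.15

Profitable loop is CNY → MXN → NOK → CNY:
CNY 19,950,000.00 × 2.43545 = MXN 48,587,227.50
MXN 48,587,227.50 × 0.568148 = NOK 27,604,736.13
NOK 27,604,736.13 × 0.736920 = CNY 20,342,482.15
Profit = CNY 20,342,482.15 − CNY 19,950,000.00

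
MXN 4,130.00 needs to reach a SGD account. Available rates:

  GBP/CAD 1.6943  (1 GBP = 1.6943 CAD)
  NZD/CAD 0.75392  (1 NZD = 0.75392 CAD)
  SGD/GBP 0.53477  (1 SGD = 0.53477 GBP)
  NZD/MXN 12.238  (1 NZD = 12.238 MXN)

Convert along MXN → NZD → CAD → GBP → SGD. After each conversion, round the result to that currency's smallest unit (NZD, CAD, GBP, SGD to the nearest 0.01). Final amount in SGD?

MXN 4,130.00 ÷ 12.238 = NZD 337.47
NZD 337.47 × 0.75392 = CAD 254.43
CAD 254.43 ÷ 1.6943 = GBP 150.17
GBP 150.17 ÷ 0.53477 = SGD 280.81

SGD 280.81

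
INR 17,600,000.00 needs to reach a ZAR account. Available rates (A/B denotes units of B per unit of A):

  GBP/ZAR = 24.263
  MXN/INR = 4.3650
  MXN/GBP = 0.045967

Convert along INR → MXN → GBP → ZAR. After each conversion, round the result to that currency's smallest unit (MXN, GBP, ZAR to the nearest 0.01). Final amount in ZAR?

INR 17,600,000.00 ÷ 4.3650 = MXN 4,032,073.31
MXN 4,032,073.31 × 0.045967 = GBP 185,342.31
GBP 185,342.31 × 24.263 = ZAR 4,496,960.47

ZAR 4,496,960.47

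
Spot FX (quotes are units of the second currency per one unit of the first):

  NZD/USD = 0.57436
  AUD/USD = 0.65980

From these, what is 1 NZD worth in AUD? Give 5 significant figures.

1 NZD × 0.57436 = 0.57436 USD
0.57436 USD ÷ 0.65980 = 0.870506 AUD

NZD/AUD = 0.87051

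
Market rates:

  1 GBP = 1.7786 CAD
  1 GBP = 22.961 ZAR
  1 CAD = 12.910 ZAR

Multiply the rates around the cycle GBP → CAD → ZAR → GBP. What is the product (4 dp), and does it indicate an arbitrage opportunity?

Around GBP → CAD → ZAR → GBP: 1 × 1.7786 × 12.910 ÷ 22.961 = 1.000032
Product ≈ 1 (deviation 0.003%, within rounding noise).

1.0000 (no arbitrage)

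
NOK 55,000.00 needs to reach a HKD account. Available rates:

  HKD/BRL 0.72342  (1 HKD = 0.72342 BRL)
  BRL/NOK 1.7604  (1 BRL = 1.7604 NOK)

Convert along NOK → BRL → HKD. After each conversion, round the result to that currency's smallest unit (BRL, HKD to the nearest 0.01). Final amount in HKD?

HKD 43,187.77

NOK 55,000.00 ÷ 1.7604 = BRL 31,242.90
BRL 31,242.90 ÷ 0.72342 = HKD 43,187.77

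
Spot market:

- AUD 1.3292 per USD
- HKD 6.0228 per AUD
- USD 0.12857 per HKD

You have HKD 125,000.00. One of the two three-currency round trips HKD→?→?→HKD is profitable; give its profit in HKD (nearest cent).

Profit: HKD 3,658.48

Profitable loop is HKD → USD → AUD → HKD:
HKD 125,000.00 × 0.12857 = USD 16,071.25
USD 16,071.25 × 1.3292 = AUD 21,361.91
AUD 21,361.91 × 6.0228 = HKD 128,658.48
Profit = HKD 128,658.48 − HKD 125,000.00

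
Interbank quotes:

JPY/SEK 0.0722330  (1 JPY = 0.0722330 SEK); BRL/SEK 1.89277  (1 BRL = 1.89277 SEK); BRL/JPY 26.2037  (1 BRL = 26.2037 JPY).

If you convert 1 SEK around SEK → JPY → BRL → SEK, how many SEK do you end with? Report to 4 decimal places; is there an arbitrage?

Around SEK → JPY → BRL → SEK: 1 ÷ 0.0722330 ÷ 26.2037 × 1.89277 = 0.999999
Product ≈ 1 (deviation 0.000%, within rounding noise).

1.0000 (no arbitrage)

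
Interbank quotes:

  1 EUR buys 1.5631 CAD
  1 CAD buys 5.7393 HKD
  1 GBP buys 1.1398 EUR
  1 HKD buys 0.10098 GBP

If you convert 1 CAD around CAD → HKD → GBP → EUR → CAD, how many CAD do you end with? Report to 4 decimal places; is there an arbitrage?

Around CAD → HKD → GBP → EUR → CAD: 1 × 5.7393 × 0.10098 × 1.1398 × 1.5631 = 1.032547
Product > 1; profitable direction is CAD → HKD → GBP → EUR → CAD.

1.0325 (arbitrage exists)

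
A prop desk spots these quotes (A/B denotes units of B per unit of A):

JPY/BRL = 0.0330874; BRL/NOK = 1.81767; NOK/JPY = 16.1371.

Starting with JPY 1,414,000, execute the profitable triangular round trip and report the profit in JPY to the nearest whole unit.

Profit: JPY 42,955

Profitable loop is JPY → NOK → BRL → JPY:
JPY 1,414,000 ÷ 16.1371 = NOK 87,624.17
NOK 87,624.17 ÷ 1.81767 = BRL 48,206.86
BRL 48,206.86 ÷ 0.0330874 = JPY 1,456,955
Profit = JPY 1,456,955 − JPY 1,414,000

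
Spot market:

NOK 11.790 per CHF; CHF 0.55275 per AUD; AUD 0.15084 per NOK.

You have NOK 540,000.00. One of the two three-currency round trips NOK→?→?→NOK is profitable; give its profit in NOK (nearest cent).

Profitable loop is NOK → CHF → AUD → NOK:
NOK 540,000.00 ÷ 11.790 = CHF 45,801.53
CHF 45,801.53 ÷ 0.55275 = AUD 82,861.20
AUD 82,861.20 ÷ 0.15084 = NOK 549,331.72
Profit = NOK 549,331.72 − NOK 540,000.00

Profit: NOK 9,331.72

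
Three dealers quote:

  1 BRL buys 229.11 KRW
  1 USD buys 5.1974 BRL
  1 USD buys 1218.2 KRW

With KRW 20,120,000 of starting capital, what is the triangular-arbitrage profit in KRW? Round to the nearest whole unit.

Profit: KRW 463,365

Profitable loop is KRW → BRL → USD → KRW:
KRW 20,120,000 ÷ 229.11 = BRL 87,818.08
BRL 87,818.08 ÷ 5.1974 = USD 16,896.54
USD 16,896.54 × 1218.2 = KRW 20,583,365
Profit = KRW 20,583,365 − KRW 20,120,000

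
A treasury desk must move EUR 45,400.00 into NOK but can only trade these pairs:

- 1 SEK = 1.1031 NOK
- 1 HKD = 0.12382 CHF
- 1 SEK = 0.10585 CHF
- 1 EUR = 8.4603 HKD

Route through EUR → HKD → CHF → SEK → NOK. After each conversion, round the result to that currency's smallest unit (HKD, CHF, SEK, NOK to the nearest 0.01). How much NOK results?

EUR 45,400.00 × 8.4603 = HKD 384,097.62
HKD 384,097.62 × 0.12382 = CHF 47,558.97
CHF 47,558.97 ÷ 0.10585 = SEK 449,305.34
SEK 449,305.34 × 1.1031 = NOK 495,628.72

NOK 495,628.72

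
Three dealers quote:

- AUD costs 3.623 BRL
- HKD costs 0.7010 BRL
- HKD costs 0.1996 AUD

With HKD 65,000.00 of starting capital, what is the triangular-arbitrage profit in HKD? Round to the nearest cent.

Profitable loop is HKD → AUD → BRL → HKD:
HKD 65,000.00 × 0.1996 = AUD 12,974.00
AUD 12,974.00 × 3.623 = BRL 47,004.80
BRL 47,004.80 ÷ 0.7010 = HKD 67,053.93
Profit = HKD 67,053.93 − HKD 65,000.00

Profit: HKD 2,053.93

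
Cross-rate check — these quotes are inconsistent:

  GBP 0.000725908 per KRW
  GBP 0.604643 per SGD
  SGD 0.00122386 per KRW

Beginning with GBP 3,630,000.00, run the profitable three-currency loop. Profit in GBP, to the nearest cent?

Profitable loop is GBP → KRW → SGD → GBP:
GBP 3,630,000.00 ÷ 0.000725908 = KRW 5,000,633,689
KRW 5,000,633,689 × 0.00122386 = SGD 6,120,075.55
SGD 6,120,075.55 × 0.604643 = GBP 3,700,460.84
Profit = GBP 3,700,460.84 − GBP 3,630,000.00

Profit: GBP 70,460.84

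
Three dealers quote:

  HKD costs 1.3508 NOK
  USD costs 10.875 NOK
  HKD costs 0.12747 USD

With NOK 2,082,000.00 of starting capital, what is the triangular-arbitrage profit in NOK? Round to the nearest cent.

Profit: NOK 54,618.21

Profitable loop is NOK → HKD → USD → NOK:
NOK 2,082,000.00 ÷ 1.3508 = HKD 1,541,308.85
HKD 1,541,308.85 × 0.12747 = USD 196,470.64
USD 196,470.64 × 10.875 = NOK 2,136,618.21
Profit = NOK 2,136,618.21 − NOK 2,082,000.00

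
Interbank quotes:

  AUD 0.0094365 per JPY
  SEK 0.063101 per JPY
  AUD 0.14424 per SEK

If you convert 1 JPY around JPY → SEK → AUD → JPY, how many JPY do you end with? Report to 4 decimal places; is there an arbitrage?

Around JPY → SEK → AUD → JPY: 1 × 0.063101 × 0.14424 ÷ 0.0094365 = 0.964519
Product < 1; profitable direction is JPY → AUD → SEK → JPY.

0.9645 (arbitrage exists)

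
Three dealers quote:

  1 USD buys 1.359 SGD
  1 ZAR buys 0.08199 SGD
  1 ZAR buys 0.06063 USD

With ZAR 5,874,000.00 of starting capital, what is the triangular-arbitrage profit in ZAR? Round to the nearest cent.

Profitable loop is ZAR → USD → SGD → ZAR:
ZAR 5,874,000.00 × 0.06063 = USD 356,140.62
USD 356,140.62 × 1.359 = SGD 483,995.10
SGD 483,995.10 ÷ 0.08199 = ZAR 5,903,099.19
Profit = ZAR 5,903,099.19 − ZAR 5,874,000.00

Profit: ZAR 29,099.19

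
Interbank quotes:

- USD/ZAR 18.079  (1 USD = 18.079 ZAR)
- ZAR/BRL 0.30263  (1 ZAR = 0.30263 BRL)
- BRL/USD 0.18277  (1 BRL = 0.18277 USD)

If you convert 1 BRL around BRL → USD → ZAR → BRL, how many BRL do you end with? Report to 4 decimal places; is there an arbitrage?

1.0000 (no arbitrage)

Around BRL → USD → ZAR → BRL: 1 × 0.18277 × 18.079 × 0.30263 = 0.999980
Product ≈ 1 (deviation 0.002%, within rounding noise).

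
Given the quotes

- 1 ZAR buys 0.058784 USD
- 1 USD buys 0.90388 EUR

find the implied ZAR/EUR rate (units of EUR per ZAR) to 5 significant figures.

ZAR/EUR = 0.053134

1 ZAR × 0.058784 = 0.058784 USD
0.058784 USD × 0.90388 = 0.0531337 EUR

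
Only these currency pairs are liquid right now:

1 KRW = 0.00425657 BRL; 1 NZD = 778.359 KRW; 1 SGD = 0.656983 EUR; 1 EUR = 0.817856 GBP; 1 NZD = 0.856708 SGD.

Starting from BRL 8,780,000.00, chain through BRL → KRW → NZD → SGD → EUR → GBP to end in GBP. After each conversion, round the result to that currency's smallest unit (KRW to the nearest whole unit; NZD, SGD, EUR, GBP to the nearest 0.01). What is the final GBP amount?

BRL 8,780,000.00 ÷ 0.00425657 = KRW 2,062,693,671
KRW 2,062,693,671 ÷ 778.359 = NZD 2,650,054.37
NZD 2,650,054.37 × 0.856708 = SGD 2,270,322.78
SGD 2,270,322.78 × 0.656983 = EUR 1,491,563.47
EUR 1,491,563.47 × 0.817856 = GBP 1,219,884.13

GBP 1,219,884.13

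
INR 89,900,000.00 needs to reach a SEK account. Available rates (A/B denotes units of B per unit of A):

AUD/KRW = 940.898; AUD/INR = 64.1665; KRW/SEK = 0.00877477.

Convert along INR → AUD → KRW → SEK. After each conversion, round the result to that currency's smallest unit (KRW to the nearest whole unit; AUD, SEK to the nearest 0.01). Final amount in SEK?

INR 89,900,000.00 ÷ 64.1665 = AUD 1,401,042.60
AUD 1,401,042.60 × 940.898 = KRW 1,318,238,180
KRW 1,318,238,180 × 0.00877477 = SEK 11,567,236.83

SEK 11,567,236.83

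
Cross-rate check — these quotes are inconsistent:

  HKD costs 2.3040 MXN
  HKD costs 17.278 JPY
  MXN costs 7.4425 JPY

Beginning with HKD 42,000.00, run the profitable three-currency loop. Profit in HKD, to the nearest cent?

Profitable loop is HKD → JPY → MXN → HKD:
HKD 42,000.00 × 17.278 = JPY 725,676
JPY 725,676 ÷ 7.4425 = MXN 97,504.33
MXN 97,504.33 ÷ 2.3040 = HKD 42,319.59
Profit = HKD 42,319.59 − HKD 42,000.00

Profit: HKD 319.59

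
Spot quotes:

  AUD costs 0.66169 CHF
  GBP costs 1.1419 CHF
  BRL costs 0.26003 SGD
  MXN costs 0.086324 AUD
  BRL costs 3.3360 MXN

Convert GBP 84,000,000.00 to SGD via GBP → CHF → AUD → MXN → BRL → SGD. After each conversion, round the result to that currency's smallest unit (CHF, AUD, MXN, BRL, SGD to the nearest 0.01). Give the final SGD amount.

SGD 130,893,670.32

GBP 84,000,000.00 × 1.1419 = CHF 95,919,600.00
CHF 95,919,600.00 ÷ 0.66169 = AUD 144,961,537.88
AUD 144,961,537.88 ÷ 0.086324 = MXN 1,679,272,715.35
MXN 1,679,272,715.35 ÷ 3.3360 = BRL 503,379,111.32
BRL 503,379,111.32 × 0.26003 = SGD 130,893,670.32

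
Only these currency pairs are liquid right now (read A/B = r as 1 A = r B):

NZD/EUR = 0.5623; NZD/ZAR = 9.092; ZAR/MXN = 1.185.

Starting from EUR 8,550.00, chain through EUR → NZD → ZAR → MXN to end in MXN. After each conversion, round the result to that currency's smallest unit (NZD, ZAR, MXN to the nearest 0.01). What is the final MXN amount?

MXN 163,823.39

EUR 8,550.00 ÷ 0.5623 = NZD 15,205.41
NZD 15,205.41 × 9.092 = ZAR 138,247.59
ZAR 138,247.59 × 1.185 = MXN 163,823.39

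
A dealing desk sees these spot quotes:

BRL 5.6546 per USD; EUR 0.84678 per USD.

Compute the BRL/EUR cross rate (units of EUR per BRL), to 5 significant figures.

BRL/EUR = 0.14975

1 BRL ÷ 5.6546 = 0.176847 USD
0.176847 USD × 0.84678 = 0.149751 EUR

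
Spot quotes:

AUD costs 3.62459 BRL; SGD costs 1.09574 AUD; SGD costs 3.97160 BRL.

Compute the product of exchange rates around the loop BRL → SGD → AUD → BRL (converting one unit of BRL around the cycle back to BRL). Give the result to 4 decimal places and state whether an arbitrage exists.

1.0000 (no arbitrage)

Around BRL → SGD → AUD → BRL: 1 ÷ 3.97160 × 1.09574 × 3.62459 = 1.000002
Product ≈ 1 (deviation 0.000%, within rounding noise).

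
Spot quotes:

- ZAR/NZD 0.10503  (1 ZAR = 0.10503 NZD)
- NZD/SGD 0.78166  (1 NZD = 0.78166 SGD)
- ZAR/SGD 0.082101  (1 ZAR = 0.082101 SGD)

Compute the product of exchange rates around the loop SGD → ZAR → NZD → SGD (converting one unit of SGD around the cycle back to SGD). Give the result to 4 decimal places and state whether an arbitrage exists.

1.0000 (no arbitrage)

Around SGD → ZAR → NZD → SGD: 1 ÷ 0.082101 × 0.10503 × 0.78166 = 0.999960
Product ≈ 1 (deviation 0.004%, within rounding noise).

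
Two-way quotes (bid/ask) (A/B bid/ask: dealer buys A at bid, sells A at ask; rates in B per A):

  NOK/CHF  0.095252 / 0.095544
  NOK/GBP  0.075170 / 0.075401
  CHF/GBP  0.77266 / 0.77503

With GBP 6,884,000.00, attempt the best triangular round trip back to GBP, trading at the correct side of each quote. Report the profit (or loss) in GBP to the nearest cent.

Best loop GBP → CHF → NOK → GBP:
GBP 6,884,000.00 ÷ 0.77503 (buy CHF at ask) = CHF 8,882,236.82
CHF 8,882,236.82 ÷ 0.095544 (buy NOK at ask) = NOK 92,964,883.37
NOK 92,964,883.37 × 0.075170 (sell NOK at bid) = GBP 6,988,170.28

Net profit: GBP 104,170.28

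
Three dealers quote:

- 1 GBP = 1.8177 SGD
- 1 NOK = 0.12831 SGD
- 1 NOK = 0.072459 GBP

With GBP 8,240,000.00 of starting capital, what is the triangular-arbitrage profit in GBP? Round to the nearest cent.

Profit: GBP 218,264.27

Profitable loop is GBP → SGD → NOK → GBP:
GBP 8,240,000.00 × 1.8177 = SGD 14,977,848.00
SGD 14,977,848.00 ÷ 0.12831 = NOK 116,731,727.85
NOK 116,731,727.85 × 0.072459 = GBP 8,458,264.27
Profit = GBP 8,458,264.27 − GBP 8,240,000.00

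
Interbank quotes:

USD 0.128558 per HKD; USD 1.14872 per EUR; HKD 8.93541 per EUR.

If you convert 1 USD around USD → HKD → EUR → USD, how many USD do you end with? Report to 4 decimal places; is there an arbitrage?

Around USD → HKD → EUR → USD: 1 ÷ 0.128558 ÷ 8.93541 × 1.14872 = 1.000001
Product ≈ 1 (deviation 0.000%, within rounding noise).

1.0000 (no arbitrage)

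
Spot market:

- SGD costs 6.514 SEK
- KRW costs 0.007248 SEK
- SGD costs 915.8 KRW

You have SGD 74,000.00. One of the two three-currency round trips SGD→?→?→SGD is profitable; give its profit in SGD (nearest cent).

Profit: SGD 1,405.46

Profitable loop is SGD → KRW → SEK → SGD:
SGD 74,000.00 × 915.8 = KRW 67,769,200
KRW 67,769,200 × 0.007248 = SEK 491,191.16
SEK 491,191.16 ÷ 6.514 = SGD 75,405.46
Profit = SGD 75,405.46 − SGD 74,000.00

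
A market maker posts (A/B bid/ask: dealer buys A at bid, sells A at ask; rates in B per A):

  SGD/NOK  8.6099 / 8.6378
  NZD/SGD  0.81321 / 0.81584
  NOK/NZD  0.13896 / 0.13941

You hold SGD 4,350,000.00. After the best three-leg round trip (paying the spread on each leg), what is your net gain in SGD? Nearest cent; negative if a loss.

Best loop SGD → NZD → NOK → SGD:
SGD 4,350,000.00 ÷ 0.81584 (buy NZD at ask) = NZD 5,331,927.83
NZD 5,331,927.83 ÷ 0.13941 (buy NOK at ask) = NOK 38,246,379.95
NOK 38,246,379.95 ÷ 8.6378 (buy SGD at ask) = SGD 4,427,791.79

Net profit: SGD 77,791.79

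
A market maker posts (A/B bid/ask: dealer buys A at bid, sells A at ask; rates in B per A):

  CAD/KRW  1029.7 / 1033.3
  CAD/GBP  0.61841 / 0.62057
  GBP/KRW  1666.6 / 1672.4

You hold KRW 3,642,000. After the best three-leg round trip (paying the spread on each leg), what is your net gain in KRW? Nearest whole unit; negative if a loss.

Best loop KRW → CAD → GBP → KRW:
KRW 3,642,000 ÷ 1033.3 (buy CAD at ask) = CAD 3,524.63
CAD 3,524.63 × 0.61841 (sell CAD at bid) = GBP 2,179.67
GBP 2,179.67 × 1666.6 (sell GBP at bid) = KRW 3,632,632

Net result: KRW -9,368 (no profitable arbitrage after spreads)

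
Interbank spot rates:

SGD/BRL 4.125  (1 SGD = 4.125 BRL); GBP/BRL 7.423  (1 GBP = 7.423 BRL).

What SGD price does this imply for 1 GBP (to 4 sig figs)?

GBP/SGD = 1.800

1 GBP × 7.423 = 7.423 BRL
7.423 BRL ÷ 4.125 = 1.79952 SGD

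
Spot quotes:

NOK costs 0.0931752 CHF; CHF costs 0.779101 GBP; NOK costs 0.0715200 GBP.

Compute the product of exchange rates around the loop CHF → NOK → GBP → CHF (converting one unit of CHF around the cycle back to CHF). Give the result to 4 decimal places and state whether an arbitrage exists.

0.9852 (arbitrage exists)

Around CHF → NOK → GBP → CHF: 1 ÷ 0.0931752 × 0.0715200 ÷ 0.779101 = 0.985220
Product < 1; profitable direction is CHF → GBP → NOK → CHF.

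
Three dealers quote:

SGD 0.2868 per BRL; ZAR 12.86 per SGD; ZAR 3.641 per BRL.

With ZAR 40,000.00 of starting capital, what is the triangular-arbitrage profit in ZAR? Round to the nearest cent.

Profit: ZAR 519.07

Profitable loop is ZAR → BRL → SGD → ZAR:
ZAR 40,000.00 ÷ 3.641 = BRL 10,985.99
BRL 10,985.99 × 0.2868 = SGD 3,150.78
SGD 3,150.78 × 12.86 = ZAR 40,519.07
Profit = ZAR 40,519.07 − ZAR 40,000.00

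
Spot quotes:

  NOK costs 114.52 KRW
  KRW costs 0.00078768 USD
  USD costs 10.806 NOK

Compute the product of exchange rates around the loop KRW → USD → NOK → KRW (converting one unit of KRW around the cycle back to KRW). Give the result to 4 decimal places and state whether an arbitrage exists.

0.9748 (arbitrage exists)

Around KRW → USD → NOK → KRW: 1 × 0.00078768 × 10.806 × 114.52 = 0.974756
Product < 1; profitable direction is KRW → NOK → USD → KRW.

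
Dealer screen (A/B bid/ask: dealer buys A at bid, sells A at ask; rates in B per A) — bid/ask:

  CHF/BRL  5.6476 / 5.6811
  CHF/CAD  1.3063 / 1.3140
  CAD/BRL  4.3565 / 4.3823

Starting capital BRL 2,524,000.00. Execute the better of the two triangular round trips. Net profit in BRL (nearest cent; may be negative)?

Best loop BRL → CHF → CAD → BRL:
BRL 2,524,000.00 ÷ 5.6811 (buy CHF at ask) = CHF 444,280.16
CHF 444,280.16 × 1.3063 (sell CHF at bid) = CAD 580,363.17
CAD 580,363.17 × 4.3565 (sell CAD at bid) = BRL 2,528,352.15

Net profit: BRL 4,352.15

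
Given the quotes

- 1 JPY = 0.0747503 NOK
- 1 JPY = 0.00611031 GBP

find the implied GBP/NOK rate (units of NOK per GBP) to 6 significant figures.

1 GBP ÷ 0.00611031 = 163.658 JPY
163.658 JPY × 0.0747503 = 12.2335 NOK

GBP/NOK = 12.2335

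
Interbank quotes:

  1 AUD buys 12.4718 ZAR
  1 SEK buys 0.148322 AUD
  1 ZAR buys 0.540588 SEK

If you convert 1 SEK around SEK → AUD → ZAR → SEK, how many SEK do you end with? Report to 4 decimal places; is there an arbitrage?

1.0000 (no arbitrage)

Around SEK → AUD → ZAR → SEK: 1 × 0.148322 × 12.4718 × 0.540588 = 1.000003
Product ≈ 1 (deviation 0.000%, within rounding noise).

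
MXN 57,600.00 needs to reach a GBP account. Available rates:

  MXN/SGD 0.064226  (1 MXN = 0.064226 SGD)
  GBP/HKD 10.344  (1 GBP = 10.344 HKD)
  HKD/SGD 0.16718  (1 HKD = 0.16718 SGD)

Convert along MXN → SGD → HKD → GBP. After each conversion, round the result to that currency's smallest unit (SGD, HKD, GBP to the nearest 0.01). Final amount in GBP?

MXN 57,600.00 × 0.064226 = SGD 3,699.42
SGD 3,699.42 ÷ 0.16718 = HKD 22,128.36
HKD 22,128.36 ÷ 10.344 = GBP 2,139.25

GBP 2,139.25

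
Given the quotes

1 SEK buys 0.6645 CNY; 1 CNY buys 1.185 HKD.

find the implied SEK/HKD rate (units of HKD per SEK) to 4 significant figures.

SEK/HKD = 0.7874

1 SEK × 0.6645 = 0.6645 CNY
0.6645 CNY × 1.185 = 0.787432 HKD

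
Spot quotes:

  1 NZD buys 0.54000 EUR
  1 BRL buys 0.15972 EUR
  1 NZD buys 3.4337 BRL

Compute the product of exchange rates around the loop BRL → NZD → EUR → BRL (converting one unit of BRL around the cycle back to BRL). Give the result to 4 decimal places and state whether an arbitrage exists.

0.9846 (arbitrage exists)

Around BRL → NZD → EUR → BRL: 1 ÷ 3.4337 × 0.54000 ÷ 0.15972 = 0.984628
Product < 1; profitable direction is BRL → EUR → NZD → BRL.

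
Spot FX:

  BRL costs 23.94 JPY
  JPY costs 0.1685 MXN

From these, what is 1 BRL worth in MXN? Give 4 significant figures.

1 BRL × 23.94 = 23.94 JPY
23.94 JPY × 0.1685 = 4.03389 MXN

BRL/MXN = 4.034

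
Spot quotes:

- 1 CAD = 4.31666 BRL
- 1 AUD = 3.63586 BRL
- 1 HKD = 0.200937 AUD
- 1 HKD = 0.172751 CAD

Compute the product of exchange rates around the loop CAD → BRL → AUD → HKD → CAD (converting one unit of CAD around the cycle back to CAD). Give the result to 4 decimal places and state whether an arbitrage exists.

1.0207 (arbitrage exists)

Around CAD → BRL → AUD → HKD → CAD: 1 × 4.31666 ÷ 3.63586 ÷ 0.200937 × 0.172751 = 1.020708
Product > 1; profitable direction is CAD → BRL → AUD → HKD → CAD.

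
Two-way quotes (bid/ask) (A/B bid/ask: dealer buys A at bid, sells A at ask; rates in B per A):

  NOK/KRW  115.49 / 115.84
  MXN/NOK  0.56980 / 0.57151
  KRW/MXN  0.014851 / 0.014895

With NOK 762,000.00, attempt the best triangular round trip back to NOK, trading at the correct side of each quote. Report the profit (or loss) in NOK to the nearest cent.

Net profit: NOK 10,737.66

Best loop NOK → MXN → KRW → NOK:
NOK 762,000.00 ÷ 0.57151 (buy MXN at ask) = MXN 1,333,310.00
MXN 1,333,310.00 ÷ 0.014895 (buy KRW at ask) = KRW 89,513,931
KRW 89,513,931 ÷ 115.84 (buy NOK at ask) = NOK 772,737.66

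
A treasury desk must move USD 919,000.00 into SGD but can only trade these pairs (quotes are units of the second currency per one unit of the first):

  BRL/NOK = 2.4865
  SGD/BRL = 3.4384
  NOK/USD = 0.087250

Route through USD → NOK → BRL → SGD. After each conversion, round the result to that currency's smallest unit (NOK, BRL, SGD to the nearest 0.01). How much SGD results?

SGD 1,231,984.41

USD 919,000.00 ÷ 0.087250 = NOK 10,532,951.29
NOK 10,532,951.29 ÷ 2.4865 = BRL 4,236,055.21
BRL 4,236,055.21 ÷ 3.4384 = SGD 1,231,984.41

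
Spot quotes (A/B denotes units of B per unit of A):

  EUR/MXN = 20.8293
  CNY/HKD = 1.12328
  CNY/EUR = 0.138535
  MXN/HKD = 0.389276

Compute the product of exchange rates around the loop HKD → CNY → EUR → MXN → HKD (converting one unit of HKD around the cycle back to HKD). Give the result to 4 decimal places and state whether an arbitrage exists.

1.0000 (no arbitrage)

Around HKD → CNY → EUR → MXN → HKD: 1 ÷ 1.12328 × 0.138535 × 20.8293 × 0.389276 = 1.000009
Product ≈ 1 (deviation 0.001%, within rounding noise).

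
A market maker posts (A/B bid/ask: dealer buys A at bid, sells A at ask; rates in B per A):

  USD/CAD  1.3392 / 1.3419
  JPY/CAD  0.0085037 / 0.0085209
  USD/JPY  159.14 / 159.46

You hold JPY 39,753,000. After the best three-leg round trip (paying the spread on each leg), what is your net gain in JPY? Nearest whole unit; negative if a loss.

Net profit: JPY 337,091

Best loop JPY → CAD → USD → JPY:
JPY 39,753,000 × 0.0085037 (sell JPY at bid) = CAD 338,047.59
CAD 338,047.59 ÷ 1.3419 (buy USD at ask) = USD 251,917.12
USD 251,917.12 × 159.14 (sell USD at bid) = JPY 40,090,091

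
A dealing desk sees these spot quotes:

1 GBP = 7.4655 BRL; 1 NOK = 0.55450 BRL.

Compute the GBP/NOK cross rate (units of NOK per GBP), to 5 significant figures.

1 GBP × 7.4655 = 7.4655 BRL
7.4655 BRL ÷ 0.55450 = 13.4635 NOK

GBP/NOK = 13.463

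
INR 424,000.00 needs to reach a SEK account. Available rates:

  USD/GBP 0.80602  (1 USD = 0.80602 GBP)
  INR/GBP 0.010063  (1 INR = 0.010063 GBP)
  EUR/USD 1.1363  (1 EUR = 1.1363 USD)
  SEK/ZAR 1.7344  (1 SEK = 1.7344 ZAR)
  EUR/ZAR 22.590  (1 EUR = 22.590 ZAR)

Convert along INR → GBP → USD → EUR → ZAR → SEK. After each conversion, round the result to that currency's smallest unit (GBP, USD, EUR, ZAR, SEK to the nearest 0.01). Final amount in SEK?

INR 424,000.00 × 0.010063 = GBP 4,266.71
GBP 4,266.71 ÷ 0.80602 = USD 5,293.55
USD 5,293.55 ÷ 1.1363 = EUR 4,658.58
EUR 4,658.58 × 22.590 = ZAR 105,237.32
ZAR 105,237.32 ÷ 1.7344 = SEK 60,676.50

SEK 60,676.50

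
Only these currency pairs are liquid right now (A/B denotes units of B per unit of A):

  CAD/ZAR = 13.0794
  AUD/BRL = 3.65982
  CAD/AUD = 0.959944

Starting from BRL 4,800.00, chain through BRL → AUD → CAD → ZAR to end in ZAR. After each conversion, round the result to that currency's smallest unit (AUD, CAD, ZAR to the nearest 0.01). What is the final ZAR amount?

BRL 4,800.00 ÷ 3.65982 = AUD 1,311.54
AUD 1,311.54 ÷ 0.959944 = CAD 1,366.27
CAD 1,366.27 × 13.0794 = ZAR 17,869.99

ZAR 17,869.99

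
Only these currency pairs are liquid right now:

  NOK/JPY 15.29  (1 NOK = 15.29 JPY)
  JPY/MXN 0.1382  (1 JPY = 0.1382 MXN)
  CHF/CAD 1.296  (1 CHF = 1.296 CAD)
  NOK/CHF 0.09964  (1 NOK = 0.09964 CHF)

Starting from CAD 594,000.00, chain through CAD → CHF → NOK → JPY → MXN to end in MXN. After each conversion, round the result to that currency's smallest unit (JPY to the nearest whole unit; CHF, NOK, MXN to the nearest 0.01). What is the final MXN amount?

MXN 9,719,932.57

CAD 594,000.00 ÷ 1.296 = CHF 458,333.33
CHF 458,333.33 ÷ 0.09964 = NOK 4,599,892.91
NOK 4,599,892.91 × 15.29 = JPY 70,332,363
JPY 70,332,363 × 0.1382 = MXN 9,719,932.57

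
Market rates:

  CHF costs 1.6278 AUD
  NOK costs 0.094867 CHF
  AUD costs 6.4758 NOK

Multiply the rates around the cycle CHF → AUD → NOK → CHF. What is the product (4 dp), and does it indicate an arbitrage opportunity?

1.0000 (no arbitrage)

Around CHF → AUD → NOK → CHF: 1 × 1.6278 × 6.4758 × 0.094867 = 1.000022
Product ≈ 1 (deviation 0.002%, within rounding noise).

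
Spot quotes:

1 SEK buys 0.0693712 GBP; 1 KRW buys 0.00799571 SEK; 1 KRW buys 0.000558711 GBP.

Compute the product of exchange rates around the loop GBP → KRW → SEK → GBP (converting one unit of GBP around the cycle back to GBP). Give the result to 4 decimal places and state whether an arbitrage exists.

Around GBP → KRW → SEK → GBP: 1 ÷ 0.000558711 × 0.00799571 × 0.0693712 = 0.992771
Product < 1; profitable direction is GBP → SEK → KRW → GBP.

0.9928 (arbitrage exists)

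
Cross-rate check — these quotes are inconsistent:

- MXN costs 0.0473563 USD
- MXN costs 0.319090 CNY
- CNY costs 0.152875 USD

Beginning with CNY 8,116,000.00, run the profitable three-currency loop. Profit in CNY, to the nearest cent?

Profitable loop is CNY → USD → MXN → CNY:
CNY 8,116,000.00 × 0.152875 = USD 1,240,733.50
USD 1,240,733.50 ÷ 0.0473563 = MXN 26,199,967.06
MXN 26,199,967.06 × 0.319090 = CNY 8,360,147.49
Profit = CNY 8,360,147.49 − CNY 8,116,000.00

Profit: CNY 244,147.49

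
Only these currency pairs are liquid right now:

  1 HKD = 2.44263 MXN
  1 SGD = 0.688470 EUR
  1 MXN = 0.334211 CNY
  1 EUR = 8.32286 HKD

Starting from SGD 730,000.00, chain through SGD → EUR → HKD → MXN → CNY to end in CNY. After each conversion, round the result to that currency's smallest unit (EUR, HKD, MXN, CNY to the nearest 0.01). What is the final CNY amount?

CNY 3,414,749.87

SGD 730,000.00 × 0.688470 = EUR 502,583.10
EUR 502,583.10 × 8.32286 = HKD 4,182,928.78
HKD 4,182,928.78 × 2.44263 = MXN 10,217,347.33
MXN 10,217,347.33 × 0.334211 = CNY 3,414,749.87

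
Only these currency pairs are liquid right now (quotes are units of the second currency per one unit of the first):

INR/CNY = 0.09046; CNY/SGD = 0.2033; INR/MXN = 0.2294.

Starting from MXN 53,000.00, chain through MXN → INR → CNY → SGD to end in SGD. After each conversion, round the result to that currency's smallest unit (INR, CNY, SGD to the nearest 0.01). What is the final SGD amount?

MXN 53,000.00 ÷ 0.2294 = INR 231,037.49
INR 231,037.49 × 0.09046 = CNY 20,899.65
CNY 20,899.65 × 0.2033 = SGD 4,248.90

SGD 4,248.90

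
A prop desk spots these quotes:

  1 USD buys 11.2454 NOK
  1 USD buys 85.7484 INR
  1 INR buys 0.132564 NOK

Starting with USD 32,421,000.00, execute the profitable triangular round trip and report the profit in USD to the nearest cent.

Profit: USD 351,013.38

Profitable loop is USD → INR → NOK → USD:
USD 32,421,000.00 × 85.7484 = INR 2,780,048,876.40
INR 2,780,048,876.40 × 0.132564 = NOK 368,534,399.25
NOK 368,534,399.25 ÷ 11.2454 = USD 32,772,013.38
Profit = USD 32,772,013.38 − USD 32,421,000.00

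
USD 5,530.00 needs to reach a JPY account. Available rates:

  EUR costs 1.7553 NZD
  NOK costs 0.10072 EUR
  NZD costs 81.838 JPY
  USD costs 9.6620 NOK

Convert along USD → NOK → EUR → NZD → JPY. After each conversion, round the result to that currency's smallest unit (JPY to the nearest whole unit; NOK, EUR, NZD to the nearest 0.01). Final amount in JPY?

USD 5,530.00 × 9.6620 = NOK 53,430.86
NOK 53,430.86 × 0.10072 = EUR 5,381.56
EUR 5,381.56 × 1.7553 = NZD 9,446.25
NZD 9,446.25 × 81.838 = JPY 773,062

JPY 773,062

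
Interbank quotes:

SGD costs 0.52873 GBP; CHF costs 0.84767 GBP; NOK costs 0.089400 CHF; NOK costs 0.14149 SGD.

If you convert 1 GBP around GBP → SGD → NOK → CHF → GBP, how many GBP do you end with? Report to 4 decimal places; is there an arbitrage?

1.0130 (arbitrage exists)

Around GBP → SGD → NOK → CHF → GBP: 1 ÷ 0.52873 ÷ 0.14149 × 0.089400 × 0.84767 = 1.012989
Product > 1; profitable direction is GBP → SGD → NOK → CHF → GBP.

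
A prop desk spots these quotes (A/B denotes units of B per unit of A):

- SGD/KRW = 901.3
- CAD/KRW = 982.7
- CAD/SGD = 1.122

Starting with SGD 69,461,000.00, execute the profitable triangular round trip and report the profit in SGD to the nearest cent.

Profitable loop is SGD → KRW → CAD → SGD:
SGD 69,461,000.00 × 901.3 = KRW 62,605,199,300
KRW 62,605,199,300 ÷ 982.7 = CAD 63,707,336.22
CAD 63,707,336.22 × 1.122 = SGD 71,479,631.23
Profit = SGD 71,479,631.23 − SGD 69,461,000.00

Profit: SGD 2,018,631.23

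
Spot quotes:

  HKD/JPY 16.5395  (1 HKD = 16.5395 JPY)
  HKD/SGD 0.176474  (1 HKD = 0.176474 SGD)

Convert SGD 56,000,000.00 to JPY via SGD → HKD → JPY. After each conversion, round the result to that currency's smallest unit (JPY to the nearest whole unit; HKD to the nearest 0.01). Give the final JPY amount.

JPY 5,248,433,197

SGD 56,000,000.00 ÷ 0.176474 = HKD 317,327,198.34
HKD 317,327,198.34 × 16.5395 = JPY 5,248,433,197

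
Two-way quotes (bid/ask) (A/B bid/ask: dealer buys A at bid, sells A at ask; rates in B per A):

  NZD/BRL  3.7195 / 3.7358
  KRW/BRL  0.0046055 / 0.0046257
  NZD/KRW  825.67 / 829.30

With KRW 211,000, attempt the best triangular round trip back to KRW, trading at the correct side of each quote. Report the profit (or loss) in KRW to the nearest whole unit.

Best loop KRW → BRL → NZD → KRW:
KRW 211,000 × 0.0046055 (sell KRW at bid) = BRL 971.76
BRL 971.76 ÷ 3.7358 (buy NZD at ask) = NZD 260.12
NZD 260.12 × 825.67 (sell NZD at bid) = KRW 214,774

Net profit: KRW 3,774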